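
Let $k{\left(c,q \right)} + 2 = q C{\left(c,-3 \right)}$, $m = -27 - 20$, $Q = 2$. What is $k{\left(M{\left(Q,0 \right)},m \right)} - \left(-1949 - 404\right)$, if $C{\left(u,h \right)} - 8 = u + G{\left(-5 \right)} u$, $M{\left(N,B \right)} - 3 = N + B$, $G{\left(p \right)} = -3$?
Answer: $2445$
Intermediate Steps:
$M{\left(N,B \right)} = 3 + B + N$ ($M{\left(N,B \right)} = 3 + \left(N + B\right) = 3 + \left(B + N\right) = 3 + B + N$)
$m = -47$ ($m = -27 - 20 = -47$)
$C{\left(u,h \right)} = 8 - 2 u$ ($C{\left(u,h \right)} = 8 + \left(u - 3 u\right) = 8 - 2 u$)
$k{\left(c,q \right)} = -2 + q \left(8 - 2 c\right)$
$k{\left(M{\left(Q,0 \right)},m \right)} - \left(-1949 - 404\right) = \left(-2 + 2 \left(-47\right) \left(4 - \left(3 + 0 + 2\right)\right)\right) - \left(-1949 - 404\right) = \left(-2 + 2 \left(-47\right) \left(4 - 5\right)\right) - \left(-1949 - 404\right) = \left(-2 + 2 \left(-47\right) \left(4 - 5\right)\right) - -2353 = \left(-2 + 2 \left(-47\right) \left(-1\right)\right) + 2353 = \left(-2 + 94\right) + 2353 = 92 + 2353 = 2445$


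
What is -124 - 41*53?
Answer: -2297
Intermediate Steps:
-124 - 41*53 = -124 - 2173 = -2297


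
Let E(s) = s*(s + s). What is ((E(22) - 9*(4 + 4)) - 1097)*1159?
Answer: -232959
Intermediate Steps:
E(s) = 2*s**2 (E(s) = s*(2*s) = 2*s**2)
((E(22) - 9*(4 + 4)) - 1097)*1159 = ((2*22**2 - 9*(4 + 4)) - 1097)*1159 = ((2*484 - 9*8) - 1097)*1159 = ((968 - 1*72) - 1097)*1159 = ((968 - 72) - 1097)*1159 = (896 - 1097)*1159 = -201*1159 = -232959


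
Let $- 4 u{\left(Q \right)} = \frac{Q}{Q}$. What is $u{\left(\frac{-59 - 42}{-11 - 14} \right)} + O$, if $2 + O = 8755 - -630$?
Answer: $\frac{37531}{4} \approx 9382.8$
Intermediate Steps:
$u{\left(Q \right)} = - \frac{1}{4}$ ($u{\left(Q \right)} = - \frac{Q \frac{1}{Q}}{4} = \left(- \frac{1}{4}\right) 1 = - \frac{1}{4}$)
$O = 9383$ ($O = -2 + \left(8755 - -630\right) = -2 + \left(8755 + 630\right) = -2 + 9385 = 9383$)
$u{\left(\frac{-59 - 42}{-11 - 14} \right)} + O = - \frac{1}{4} + 9383 = \frac{37531}{4}$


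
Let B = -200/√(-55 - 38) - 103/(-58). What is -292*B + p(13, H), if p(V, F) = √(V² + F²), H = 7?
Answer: -15038/29 + √218 - 58400*I*√93/93 ≈ -503.79 - 6055.8*I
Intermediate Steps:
p(V, F) = √(F² + V²)
B = 103/58 + 200*I*√93/93 (B = -200*(-I*√93/93) - 103*(-1/58) = -200*(-I*√93/93) + 103/58 = -(-200)*I*√93/93 + 103/58 = 200*I*√93/93 + 103/58 = 103/58 + 200*I*√93/93 ≈ 1.7759 + 20.739*I)
-292*B + p(13, H) = -292*(103/58 + 200*I*√93/93) + √(7² + 13²) = (-15038/29 - 58400*I*√93/93) + √(49 + 169) = (-15038/29 - 58400*I*√93/93) + √218 = -15038/29 + √218 - 58400*I*√93/93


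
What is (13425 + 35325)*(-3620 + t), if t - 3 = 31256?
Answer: 1347401250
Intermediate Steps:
t = 31259 (t = 3 + 31256 = 31259)
(13425 + 35325)*(-3620 + t) = (13425 + 35325)*(-3620 + 31259) = 48750*27639 = 1347401250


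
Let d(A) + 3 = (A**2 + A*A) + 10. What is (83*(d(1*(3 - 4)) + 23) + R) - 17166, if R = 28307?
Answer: 13797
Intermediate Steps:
d(A) = 7 + 2*A**2 (d(A) = -3 + ((A**2 + A*A) + 10) = -3 + ((A**2 + A**2) + 10) = -3 + (2*A**2 + 10) = -3 + (10 + 2*A**2) = 7 + 2*A**2)
(83*(d(1*(3 - 4)) + 23) + R) - 17166 = (83*((7 + 2*(1*(3 - 4))**2) + 23) + 28307) - 17166 = (83*((7 + 2*(1*(-1))**2) + 23) + 28307) - 17166 = (83*((7 + 2*(-1)**2) + 23) + 28307) - 17166 = (83*((7 + 2*1) + 23) + 28307) - 17166 = (83*((7 + 2) + 23) + 28307) - 17166 = (83*(9 + 23) + 28307) - 17166 = (83*32 + 28307) - 17166 = (2656 + 28307) - 17166 = 30963 - 17166 = 13797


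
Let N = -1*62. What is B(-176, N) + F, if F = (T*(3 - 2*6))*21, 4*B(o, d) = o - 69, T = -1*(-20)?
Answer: -15365/4 ≈ -3841.3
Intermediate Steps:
N = -62
T = 20
B(o, d) = -69/4 + o/4 (B(o, d) = (o - 69)/4 = (-69 + o)/4 = -69/4 + o/4)
F = -3780 (F = (20*(3 - 2*6))*21 = (20*(3 - 12))*21 = (20*(-9))*21 = -180*21 = -3780)
B(-176, N) + F = (-69/4 + (¼)*(-176)) - 3780 = (-69/4 - 44) - 3780 = -245/4 - 3780 = -15365/4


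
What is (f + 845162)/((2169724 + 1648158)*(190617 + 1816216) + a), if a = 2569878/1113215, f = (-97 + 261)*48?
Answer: 474805122155/4264644057605352334 ≈ 1.1134e-7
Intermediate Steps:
f = 7872 (f = 164*48 = 7872)
a = 2569878/1113215 (a = 2569878*(1/1113215) = 2569878/1113215 ≈ 2.3085)
(f + 845162)/((2169724 + 1648158)*(190617 + 1816216) + a) = (7872 + 845162)/((2169724 + 1648158)*(190617 + 1816216) + 2569878/1113215) = 853034/(3817882*2006833 + 2569878/1113215) = 853034/(7661851587706 + 2569878/1113215) = 853034/(8529288115210704668/1113215) = 853034*(1113215/8529288115210704668) = 474805122155/4264644057605352334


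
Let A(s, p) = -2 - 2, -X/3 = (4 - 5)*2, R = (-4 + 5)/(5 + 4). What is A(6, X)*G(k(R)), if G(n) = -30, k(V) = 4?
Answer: 120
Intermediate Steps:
R = ⅑ (R = 1/9 = 1*(⅑) = ⅑ ≈ 0.11111)
X = 6 (X = -3*(4 - 5)*2 = -(-3)*2 = -3*(-2) = 6)
A(s, p) = -4
A(6, X)*G(k(R)) = -4*(-30) = 120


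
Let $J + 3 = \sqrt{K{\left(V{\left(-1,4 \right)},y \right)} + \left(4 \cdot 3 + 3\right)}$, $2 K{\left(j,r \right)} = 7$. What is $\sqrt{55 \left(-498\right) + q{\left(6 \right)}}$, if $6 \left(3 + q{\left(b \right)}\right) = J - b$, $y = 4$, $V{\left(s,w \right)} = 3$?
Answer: $\frac{\sqrt{-986202 + 3 \sqrt{74}}}{6} \approx 165.51 i$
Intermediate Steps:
$K{\left(j,r \right)} = \frac{7}{2}$ ($K{\left(j,r \right)} = \frac{1}{2} \cdot 7 = \frac{7}{2}$)
$J = -3 + \frac{\sqrt{74}}{2}$ ($J = -3 + \sqrt{\frac{7}{2} + \left(4 \cdot 3 + 3\right)} = -3 + \sqrt{\frac{7}{2} + \left(12 + 3\right)} = -3 + \sqrt{\frac{7}{2} + 15} = -3 + \sqrt{\frac{37}{2}} = -3 + \frac{\sqrt{74}}{2} \approx 1.3012$)
$q{\left(b \right)} = - \frac{7}{2} - \frac{b}{6} + \frac{\sqrt{74}}{12}$ ($q{\left(b \right)} = -3 + \frac{\left(-3 + \frac{\sqrt{74}}{2}\right) - b}{6} = -3 + \frac{-3 + \frac{\sqrt{74}}{2} - b}{6} = -3 - \left(\frac{1}{2} - \frac{\sqrt{74}}{12} + \frac{b}{6}\right) = - \frac{7}{2} - \frac{b}{6} + \frac{\sqrt{74}}{12}$)
$\sqrt{55 \left(-498\right) + q{\left(6 \right)}} = \sqrt{55 \left(-498\right) - \left(\frac{9}{2} - \frac{\sqrt{74}}{12}\right)} = \sqrt{-27390 - \left(\frac{9}{2} - \frac{\sqrt{74}}{12}\right)} = \sqrt{- \frac{54789}{2} + \frac{\sqrt{74}}{12}}$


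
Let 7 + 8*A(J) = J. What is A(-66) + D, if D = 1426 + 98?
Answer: 12119/8 ≈ 1514.9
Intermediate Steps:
A(J) = -7/8 + J/8
D = 1524
A(-66) + D = (-7/8 + (⅛)*(-66)) + 1524 = (-7/8 - 33/4) + 1524 = -73/8 + 1524 = 12119/8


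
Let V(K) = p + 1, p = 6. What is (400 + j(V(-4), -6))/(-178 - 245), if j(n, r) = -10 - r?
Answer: -44/47 ≈ -0.93617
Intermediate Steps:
V(K) = 7 (V(K) = 6 + 1 = 7)
(400 + j(V(-4), -6))/(-178 - 245) = (400 + (-10 - 1*(-6)))/(-178 - 245) = (400 + (-10 + 6))/(-423) = (400 - 4)*(-1/423) = 396*(-1/423) = -44/47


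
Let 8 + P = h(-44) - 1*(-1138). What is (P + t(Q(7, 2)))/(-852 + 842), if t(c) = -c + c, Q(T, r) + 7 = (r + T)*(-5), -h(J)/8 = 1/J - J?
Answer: -856/11 ≈ -77.818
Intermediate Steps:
h(J) = -8/J + 8*J (h(J) = -8*(1/J - J) = -8/J + 8*J)
Q(T, r) = -7 - 5*T - 5*r (Q(T, r) = -7 + (r + T)*(-5) = -7 + (T + r)*(-5) = -7 + (-5*T - 5*r) = -7 - 5*T - 5*r)
P = 8560/11 (P = -8 + ((-8/(-44) + 8*(-44)) - 1*(-1138)) = -8 + ((-8*(-1/44) - 352) + 1138) = -8 + ((2/11 - 352) + 1138) = -8 + (-3870/11 + 1138) = -8 + 8648/11 = 8560/11 ≈ 778.18)
t(c) = 0
(P + t(Q(7, 2)))/(-852 + 842) = (8560/11 + 0)/(-852 + 842) = (8560/11)/(-10) = (8560/11)*(-⅒) = -856/11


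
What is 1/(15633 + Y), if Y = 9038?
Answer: 1/24671 ≈ 4.0533e-5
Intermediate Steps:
1/(15633 + Y) = 1/(15633 + 9038) = 1/24671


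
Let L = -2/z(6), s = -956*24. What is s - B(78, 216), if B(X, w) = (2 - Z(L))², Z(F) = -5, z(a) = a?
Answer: -22993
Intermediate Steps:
s = -22944
L = -⅓ (L = -2/6 = -2*⅙ = -⅓ ≈ -0.33333)
B(X, w) = 49 (B(X, w) = (2 - 1*(-5))² = (2 + 5)² = 7² = 49)
s - B(78, 216) = -22944 - 1*49 = -22944 - 49 = -22993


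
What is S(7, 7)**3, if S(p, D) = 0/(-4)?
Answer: 0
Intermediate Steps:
S(p, D) = 0 (S(p, D) = 0*(-1/4) = 0)
S(7, 7)**3 = 0**3 = 0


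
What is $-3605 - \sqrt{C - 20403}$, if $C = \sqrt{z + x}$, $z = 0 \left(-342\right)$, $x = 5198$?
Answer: $-3605 - i \sqrt{20403 - \sqrt{5198}} \approx -3605.0 - 142.59 i$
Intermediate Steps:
$z = 0$
$C = \sqrt{5198}$ ($C = \sqrt{0 + 5198} = \sqrt{5198} \approx 72.097$)
$-3605 - \sqrt{C - 20403} = -3605 - \sqrt{\sqrt{5198} - 20403} = -3605 - \sqrt{-20403 + \sqrt{5198}}$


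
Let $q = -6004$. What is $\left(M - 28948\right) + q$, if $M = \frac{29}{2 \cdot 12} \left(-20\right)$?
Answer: $- \frac{209857}{6} \approx -34976.0$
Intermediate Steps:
$M = - \frac{145}{6}$ ($M = \frac{29}{24} \left(-20\right) = - \frac{145}{6} \approx -24.167$)
$\left(M - 28948\right) + q = \left(- \frac{145}{6} - 28948\right) - 6004 = - \frac{173833}{6} - 6004 = - \frac{209857}{6}$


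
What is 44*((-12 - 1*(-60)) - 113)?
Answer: -2860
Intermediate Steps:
44*((-12 - 1*(-60)) - 113) = 44*((-12 + 60) - 113) = 44*(48 - 113) = 44*(-65) = -2860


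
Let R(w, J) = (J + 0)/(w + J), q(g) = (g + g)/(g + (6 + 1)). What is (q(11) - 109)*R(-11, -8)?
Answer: -7760/171 ≈ -45.380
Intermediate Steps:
q(g) = 2*g/(7 + g) (q(g) = (2*g)/(g + 7) = (2*g)/(7 + g) = 2*g/(7 + g))
R(w, J) = J/(J + w)
(q(11) - 109)*R(-11, -8) = (2*11/(7 + 11) - 109)*(-8/(-8 - 11)) = (2*11/18 - 109)*(-8/(-19)) = (2*11*(1/18) - 109)*(-8*(-1/19)) = (11/9 - 109)*(8/19) = -970/9*8/19 = -7760/171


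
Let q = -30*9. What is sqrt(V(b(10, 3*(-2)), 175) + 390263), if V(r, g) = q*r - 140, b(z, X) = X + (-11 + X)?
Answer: 9*sqrt(4893) ≈ 629.55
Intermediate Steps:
q = -270
b(z, X) = -11 + 2*X
V(r, g) = -140 - 270*r (V(r, g) = -270*r - 140 = -140 - 270*r)
sqrt(V(b(10, 3*(-2)), 175) + 390263) = sqrt((-140 - 270*(-11 + 2*(3*(-2)))) + 390263) = sqrt((-140 - 270*(-11 + 2*(-6))) + 390263) = sqrt((-140 - 270*(-11 - 12)) + 390263) = sqrt((-140 - 270*(-23)) + 390263) = sqrt((-140 + 6210) + 390263) = sqrt(6070 + 390263) = sqrt(396333) = 9*sqrt(4893)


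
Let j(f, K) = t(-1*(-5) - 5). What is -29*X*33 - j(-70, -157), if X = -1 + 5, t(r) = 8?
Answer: -3836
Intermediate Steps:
j(f, K) = 8
X = 4
-29*X*33 - j(-70, -157) = -29*4*33 - 1*8 = -116*33 - 8 = -3828 - 8 = -3836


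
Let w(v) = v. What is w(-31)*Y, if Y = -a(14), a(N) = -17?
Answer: -527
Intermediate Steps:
Y = 17 (Y = -1*(-17) = 17)
w(-31)*Y = -31*17 = -527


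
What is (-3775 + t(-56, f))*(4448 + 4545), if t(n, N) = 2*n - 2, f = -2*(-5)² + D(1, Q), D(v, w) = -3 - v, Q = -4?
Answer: -34973777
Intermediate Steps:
f = -54 (f = -2*(-5)² + (-3 - 1*1) = -2*25 + (-3 - 1) = -50 - 4 = -54)
t(n, N) = -2 + 2*n
(-3775 + t(-56, f))*(4448 + 4545) = (-3775 + (-2 + 2*(-56)))*(4448 + 4545) = (-3775 + (-2 - 112))*8993 = (-3775 - 114)*8993 = -3889*8993 = -34973777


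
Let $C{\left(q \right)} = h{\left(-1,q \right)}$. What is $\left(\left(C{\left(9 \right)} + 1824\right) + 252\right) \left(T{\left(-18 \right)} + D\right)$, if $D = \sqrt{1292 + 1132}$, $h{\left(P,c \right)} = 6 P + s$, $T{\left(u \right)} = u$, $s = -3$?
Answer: $-37206 + 4134 \sqrt{606} \approx 64561.0$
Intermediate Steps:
$h{\left(P,c \right)} = -3 + 6 P$ ($h{\left(P,c \right)} = 6 P - 3 = -3 + 6 P$)
$C{\left(q \right)} = -9$ ($C{\left(q \right)} = -3 + 6 \left(-1\right) = -3 - 6 = -9$)
$D = 2 \sqrt{606}$ ($D = \sqrt{2424} = 2 \sqrt{606} \approx 49.234$)
$\left(\left(C{\left(9 \right)} + 1824\right) + 252\right) \left(T{\left(-18 \right)} + D\right) = \left(\left(-9 + 1824\right) + 252\right) \left(-18 + 2 \sqrt{606}\right) = \left(1815 + 252\right) \left(-18 + 2 \sqrt{606}\right) = 2067 \left(-18 + 2 \sqrt{606}\right) = -37206 + 4134 \sqrt{606}$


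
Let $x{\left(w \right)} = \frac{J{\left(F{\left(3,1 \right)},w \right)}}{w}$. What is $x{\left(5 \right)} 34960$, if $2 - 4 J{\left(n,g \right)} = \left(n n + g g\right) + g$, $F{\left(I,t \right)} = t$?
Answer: $-50692$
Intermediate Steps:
$J{\left(n,g \right)} = \frac{1}{2} - \frac{g}{4} - \frac{g^{2}}{4} - \frac{n^{2}}{4}$ ($J{\left(n,g \right)} = \frac{1}{2} - \frac{\left(n n + g g\right) + g}{4} = \frac{1}{2} - \frac{\left(n^{2} + g^{2}\right) + g}{4} = \frac{1}{2} - \frac{\left(g^{2} + n^{2}\right) + g}{4} = \frac{1}{2} - \frac{g + g^{2} + n^{2}}{4} = \frac{1}{2} - \left(\frac{g}{4} + \frac{g^{2}}{4} + \frac{n^{2}}{4}\right) = \frac{1}{2} - \frac{g}{4} - \frac{g^{2}}{4} - \frac{n^{2}}{4}$)
$x{\left(w \right)} = \frac{\frac{1}{4} - \frac{w}{4} - \frac{w^{2}}{4}}{w}$ ($x{\left(w \right)} = \frac{\frac{1}{2} - \frac{w}{4} - \frac{w^{2}}{4} - \frac{1^{2}}{4}}{w} = \frac{\frac{1}{2} - \frac{w}{4} - \frac{w^{2}}{4} - \frac{1}{4}}{w} = \frac{\frac{1}{4} - \frac{w}{4} - \frac{w^{2}}{4}}{w}$)
$x{\left(5 \right)} 34960 = \frac{1 - 5 - 5^{2}}{4 \cdot 5} \cdot 34960 = \frac{1}{4} \cdot \frac{1}{5} \left(1 - 5 - 25\right) 34960 = \frac{1}{4} \cdot \frac{1}{5} \left(-29\right) 34960 = \left(- \frac{29}{20}\right) 34960 = -50692$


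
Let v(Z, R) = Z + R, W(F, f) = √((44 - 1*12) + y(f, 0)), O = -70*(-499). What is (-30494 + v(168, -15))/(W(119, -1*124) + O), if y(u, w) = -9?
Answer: -1059811130/1220104877 + 30341*√23/1220104877 ≈ -0.86850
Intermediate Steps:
O = 34930
W(F, f) = √23 (W(F, f) = √((44 - 1*12) - 9) = √((44 - 12) - 9) = √(32 - 9) = √23)
v(Z, R) = R + Z
(-30494 + v(168, -15))/(W(119, -1*124) + O) = (-30494 + (-15 + 168))/(√23 + 34930) = (-30494 + 153)/(34930 + √23) = -30341/(34930 + √23)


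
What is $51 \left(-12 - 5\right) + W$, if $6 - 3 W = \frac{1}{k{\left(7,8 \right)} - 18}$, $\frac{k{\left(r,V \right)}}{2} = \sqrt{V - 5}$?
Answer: $- \frac{44979}{52} + \frac{\sqrt{3}}{468} \approx -864.98$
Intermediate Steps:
$k{\left(r,V \right)} = 2 \sqrt{-5 + V}$ ($k{\left(r,V \right)} = 2 \sqrt{V - 5} = 2 \sqrt{-5 + V}$)
$W = 2 - \frac{1}{3 \left(-18 + 2 \sqrt{3}\right)}$ ($W = 2 - \frac{1}{3 \left(2 \sqrt{-5 + 8} - 18\right)} = 2 - \frac{1}{3 \left(2 \sqrt{3} - 18\right)} = 2 - \frac{1}{3 \left(-18 + 2 \sqrt{3}\right)} \approx 2.0229$)
$51 \left(-12 - 5\right) + W = 51 \left(-12 - 5\right) + \left(\frac{105}{52} + \frac{\sqrt{3}}{468}\right) = 51 \left(-17\right) + \left(\frac{105}{52} + \frac{\sqrt{3}}{468}\right) = -867 + \left(\frac{105}{52} + \frac{\sqrt{3}}{468}\right) = - \frac{44979}{52} + \frac{\sqrt{3}}{468}$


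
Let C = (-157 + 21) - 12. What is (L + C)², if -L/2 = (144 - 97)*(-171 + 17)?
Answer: 205291584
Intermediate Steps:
L = 14476 (L = -2*(144 - 97)*(-171 + 17) = -94*(-154) = -2*(-7238) = 14476)
C = -148 (C = -136 - 12 = -148)
(L + C)² = (14476 - 148)² = 14328² = 205291584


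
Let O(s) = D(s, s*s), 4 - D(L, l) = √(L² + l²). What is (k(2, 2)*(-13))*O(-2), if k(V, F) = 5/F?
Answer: -130 + 65*√5 ≈ 15.344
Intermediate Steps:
D(L, l) = 4 - √(L² + l²)
O(s) = 4 - √(s² + s⁴) (O(s) = 4 - √(s² + (s*s)²) = 4 - √(s² + (s²)²) = 4 - √(s² + s⁴))
(k(2, 2)*(-13))*O(-2) = ((5/2)*(-13))*(4 - √((-2)² + (-2)⁴)) = ((5*(½))*(-13))*(4 - √(4 + 16)) = ((5/2)*(-13))*(4 - √20) = -65*(4 - 2*√5)/2 = -130 + 65*√5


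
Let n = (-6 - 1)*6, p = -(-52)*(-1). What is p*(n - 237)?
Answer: 14508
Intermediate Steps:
p = -52 (p = -1*52 = -52)
n = -42 (n = -7*6 = -42)
p*(n - 237) = -52*(-42 - 237) = -52*(-279) = 14508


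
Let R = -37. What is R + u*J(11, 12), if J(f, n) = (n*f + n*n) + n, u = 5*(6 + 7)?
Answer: 18683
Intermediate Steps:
u = 65 (u = 5*13 = 65)
J(f, n) = n + n² + f*n (J(f, n) = (f*n + n²) + n = (n² + f*n) + n = n + n² + f*n)
R + u*J(11, 12) = -37 + 65*(12*(1 + 11 + 12)) = -37 + 65*(12*24) = -37 + 65*288 = -37 + 18720 = 18683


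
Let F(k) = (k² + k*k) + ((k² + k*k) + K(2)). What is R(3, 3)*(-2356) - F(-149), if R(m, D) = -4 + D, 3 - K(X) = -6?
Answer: -86457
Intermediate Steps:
K(X) = 9 (K(X) = 3 - 1*(-6) = 3 + 6 = 9)
F(k) = 9 + 4*k² (F(k) = (k² + k*k) + ((k² + k*k) + 9) = (k² + k²) + ((k² + k²) + 9) = 2*k² + (2*k² + 9) = 2*k² + (9 + 2*k²) = 9 + 4*k²)
R(3, 3)*(-2356) - F(-149) = (-4 + 3)*(-2356) - (9 + 4*(-149)²) = -1*(-2356) - (9 + 4*22201) = 2356 - (9 + 88804) = 2356 - 1*88813 = 2356 - 88813 = -86457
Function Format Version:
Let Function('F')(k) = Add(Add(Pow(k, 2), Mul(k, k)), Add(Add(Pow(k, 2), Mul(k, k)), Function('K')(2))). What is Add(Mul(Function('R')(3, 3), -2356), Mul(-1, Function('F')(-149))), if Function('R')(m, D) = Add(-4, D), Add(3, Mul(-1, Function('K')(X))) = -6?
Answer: -86457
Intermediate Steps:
Function('K')(X) = 9 (Function('K')(X) = Add(3, Mul(-1, -6)) = Add(3, 6) = 9)
Function('F')(k) = Add(9, Mul(4, Pow(k, 2))) (Function('F')(k) = Add(Add(Pow(k, 2), Mul(k, k)), Add(Add(Pow(k, 2), Mul(k, k)), 9)) = Add(Add(Pow(k, 2), Pow(k, 2)), Add(Add(Pow(k, 2), Pow(k, 2)), 9)) = Add(Mul(2, Pow(k, 2)), Add(Mul(2, Pow(k, 2)), 9)) = Add(Mul(2, Pow(k, 2)), Add(9, Mul(2, Pow(k, 2)))) = Add(9, Mul(4, Pow(k, 2))))
Add(Mul(Function('R')(3, 3), -2356), Mul(-1, Function('F')(-149))) = Add(Mul(Add(-4, 3), -2356), Mul(-1, Add(9, Mul(4, Pow(-149, 2))))) = Add(Mul(-1, -2356), Mul(-1, Add(9, Mul(4, 22201)))) = Add(2356, Mul(-1, Add(9, 88804))) = Add(2356, Mul(-1, 88813)) = Add(2356, -88813) = -86457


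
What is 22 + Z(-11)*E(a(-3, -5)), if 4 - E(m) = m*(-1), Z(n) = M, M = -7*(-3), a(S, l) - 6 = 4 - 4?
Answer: 232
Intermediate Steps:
a(S, l) = 6 (a(S, l) = 6 + (4 - 4) = 6 + 0 = 6)
M = 21
Z(n) = 21
E(m) = 4 + m (E(m) = 4 - m*(-1) = 4 - (-1)*m = 4 + m)
22 + Z(-11)*E(a(-3, -5)) = 22 + 21*(4 + 6) = 22 + 21*10 = 22 + 210 = 232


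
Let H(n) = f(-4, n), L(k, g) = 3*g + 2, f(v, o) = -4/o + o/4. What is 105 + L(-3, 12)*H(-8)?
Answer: 48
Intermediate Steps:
f(v, o) = -4/o + o/4 (f(v, o) = -4/o + o*(¼) = -4/o + o/4)
L(k, g) = 2 + 3*g
H(n) = -4/n + n/4
105 + L(-3, 12)*H(-8) = 105 + (2 + 3*12)*(-4/(-8) + (¼)*(-8)) = 105 + (2 + 36)*(-4*(-⅛) - 2) = 105 + 38*(½ - 2) = 105 + 38*(-3/2) = 105 - 57 = 48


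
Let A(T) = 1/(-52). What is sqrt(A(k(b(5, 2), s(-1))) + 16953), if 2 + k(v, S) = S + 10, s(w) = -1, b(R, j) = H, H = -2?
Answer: sqrt(11460215)/26 ≈ 130.20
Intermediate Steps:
b(R, j) = -2
k(v, S) = 8 + S (k(v, S) = -2 + (S + 10) = -2 + (10 + S) = 8 + S)
A(T) = -1/52
sqrt(A(k(b(5, 2), s(-1))) + 16953) = sqrt(-1/52 + 16953) = sqrt(881555/52) = sqrt(11460215)/26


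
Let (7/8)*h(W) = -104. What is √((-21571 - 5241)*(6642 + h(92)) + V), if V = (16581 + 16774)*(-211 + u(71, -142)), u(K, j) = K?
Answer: 2*I*√2199710527/7 ≈ 13400.0*I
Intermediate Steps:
h(W) = -832/7 (h(W) = (8/7)*(-104) = -832/7)
V = -4669700 (V = (16581 + 16774)*(-211 + 71) = 33355*(-140) = -4669700)
√((-21571 - 5241)*(6642 + h(92)) + V) = √((-21571 - 5241)*(6642 - 832/7) - 4669700) = √(-26812*45662/7 - 4669700) = √(-1224289544/7 - 4669700) = √(-1256977444/7) = 2*I*√2199710527/7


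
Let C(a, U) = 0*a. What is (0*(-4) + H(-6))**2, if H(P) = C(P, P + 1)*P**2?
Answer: 0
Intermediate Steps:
C(a, U) = 0
H(P) = 0 (H(P) = 0*P**2 = 0)
(0*(-4) + H(-6))**2 = (0*(-4) + 0)**2 = (0 + 0)**2 = 0**2 = 0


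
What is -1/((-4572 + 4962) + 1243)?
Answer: -1/1633 ≈ -0.00061237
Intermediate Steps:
-1/((-4572 + 4962) + 1243) = -1/(390 + 1243) = -1/1633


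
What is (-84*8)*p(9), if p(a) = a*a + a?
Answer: -60480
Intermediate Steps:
p(a) = a + a**2 (p(a) = a**2 + a = a + a**2)
(-84*8)*p(9) = (-84*8)*(9*(1 + 9)) = -6048*10 = -672*90 = -60480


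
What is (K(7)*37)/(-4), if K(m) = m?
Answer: -259/4 ≈ -64.750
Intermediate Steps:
(K(7)*37)/(-4) = (7*37)/(-4) = 259*(-¼) = -259/4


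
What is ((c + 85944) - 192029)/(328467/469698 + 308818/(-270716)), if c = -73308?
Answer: 950444772359701/2338746858 ≈ 4.0639e+5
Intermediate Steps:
((c + 85944) - 192029)/(328467/469698 + 308818/(-270716)) = ((-73308 + 85944) - 192029)/(328467/469698 + 308818/(-270716)) = (12636 - 192029)/(328467*(1/469698) + 308818*(-1/270716)) = -179393/(109489/156566 - 154409/135358) = -179393/(-2338746858/5298115157) = -179393*(-5298115157/2338746858) = 950444772359701/2338746858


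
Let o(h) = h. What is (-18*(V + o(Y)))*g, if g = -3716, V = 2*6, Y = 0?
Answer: 802656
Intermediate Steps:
V = 12
(-18*(V + o(Y)))*g = -18*(12 + 0)*(-3716) = -18*12*(-3716) = -216*(-3716) = 802656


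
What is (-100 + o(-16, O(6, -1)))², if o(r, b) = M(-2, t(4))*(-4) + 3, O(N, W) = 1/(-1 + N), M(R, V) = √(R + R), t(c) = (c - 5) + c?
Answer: 9345 + 1552*I ≈ 9345.0 + 1552.0*I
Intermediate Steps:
t(c) = -5 + 2*c (t(c) = (-5 + c) + c = -5 + 2*c)
M(R, V) = √2*√R (M(R, V) = √(2*R) = √2*√R)
o(r, b) = 3 - 8*I (o(r, b) = (√2*√(-2))*(-4) + 3 = (√2*(I*√2))*(-4) + 3 = (2*I)*(-4) + 3 = -8*I + 3 = 3 - 8*I)
(-100 + o(-16, O(6, -1)))² = (-100 + (3 - 8*I))² = (-97 - 8*I)²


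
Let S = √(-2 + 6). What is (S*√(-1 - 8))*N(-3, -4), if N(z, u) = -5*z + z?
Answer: 72*I ≈ 72.0*I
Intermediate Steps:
S = 2 (S = √4 = 2)
N(z, u) = -4*z
(S*√(-1 - 8))*N(-3, -4) = (2*√(-1 - 8))*(-4*(-3)) = (2*√(-9))*12 = (2*(3*I))*12 = (6*I)*12 = 72*I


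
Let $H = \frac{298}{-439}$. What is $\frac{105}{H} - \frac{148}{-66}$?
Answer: $- \frac{1499083}{9834} \approx -152.44$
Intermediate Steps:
$H = - \frac{298}{439}$ ($H = 298 \left(- \frac{1}{439}\right) = - \frac{298}{439} \approx -0.67882$)
$\frac{105}{H} - \frac{148}{-66} = \frac{105}{- \frac{298}{439}} - \frac{148}{-66} = 105 \left(- \frac{439}{298}\right) - - \frac{74}{33} = - \frac{46095}{298} + \frac{74}{33} = - \frac{1499083}{9834}$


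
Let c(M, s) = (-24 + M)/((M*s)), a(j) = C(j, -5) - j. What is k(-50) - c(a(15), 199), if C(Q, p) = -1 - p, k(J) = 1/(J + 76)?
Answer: 1279/56914 ≈ 0.022473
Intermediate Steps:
k(J) = 1/(76 + J)
a(j) = 4 - j (a(j) = (-1 - 1*(-5)) - j = (-1 + 5) - j = 4 - j)
c(M, s) = (-24 + M)/(M*s) (c(M, s) = (-24 + M)*(1/(M*s)) = (-24 + M)/(M*s))
k(-50) - c(a(15), 199) = 1/(76 - 50) - (-24 + (4 - 1*15))/((4 - 1*15)*199) = 1/26 - (-24 + (4 - 15))/((4 - 15)*199) = 1/26 - (-24 - 11)/((-11)*199) = 1/26 - (-1)*(-35)/(11*199) = 1/26 - 1*35/2189 = 1/26 - 35/2189 = 1279/56914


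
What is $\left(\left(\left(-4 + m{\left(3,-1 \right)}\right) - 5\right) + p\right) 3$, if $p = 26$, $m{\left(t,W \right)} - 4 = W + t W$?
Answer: $51$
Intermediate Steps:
$m{\left(t,W \right)} = 4 + W + W t$ ($m{\left(t,W \right)} = 4 + \left(W + t W\right) = 4 + \left(W + W t\right) = 4 + W + W t$)
$\left(\left(\left(-4 + m{\left(3,-1 \right)}\right) - 5\right) + p\right) 3 = \left(\left(\left(-4 - 0\right) - 5\right) + 26\right) 3 = \left(\left(\left(-4 + 0\right) - 5\right) + 26\right) 3 = \left(\left(-4 - 5\right) + 26\right) 3 = \left(-9 + 26\right) 3 = 17 \cdot 3 = 51$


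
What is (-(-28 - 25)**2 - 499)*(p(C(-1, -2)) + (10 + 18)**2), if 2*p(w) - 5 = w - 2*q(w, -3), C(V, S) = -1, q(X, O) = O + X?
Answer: -2613320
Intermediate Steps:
p(w) = 11/2 - w/2 (p(w) = 5/2 + (w - 2*(-3 + w))/2 = 5/2 + (w + (6 - 2*w))/2 = 5/2 + (6 - w)/2 = 5/2 + (3 - w/2) = 11/2 - w/2)
(-(-28 - 25)**2 - 499)*(p(C(-1, -2)) + (10 + 18)**2) = (-(-28 - 25)**2 - 499)*((11/2 - 1/2*(-1)) + (10 + 18)**2) = (-1*(-53)**2 - 499)*((11/2 + 1/2) + 28**2) = (-1*2809 - 499)*(6 + 784) = (-2809 - 499)*790 = -3308*790 = -2613320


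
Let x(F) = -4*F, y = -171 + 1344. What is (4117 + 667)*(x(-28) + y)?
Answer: 6147440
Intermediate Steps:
y = 1173
(4117 + 667)*(x(-28) + y) = (4117 + 667)*(-4*(-28) + 1173) = 4784*(112 + 1173) = 4784*1285 = 6147440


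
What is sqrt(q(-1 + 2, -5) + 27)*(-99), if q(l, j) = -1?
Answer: -99*sqrt(26) ≈ -504.80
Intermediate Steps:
sqrt(q(-1 + 2, -5) + 27)*(-99) = sqrt(-1 + 27)*(-99) = sqrt(26)*(-99) = -99*sqrt(26)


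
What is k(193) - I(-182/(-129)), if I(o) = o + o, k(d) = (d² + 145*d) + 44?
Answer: 8420498/129 ≈ 65275.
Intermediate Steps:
k(d) = 44 + d² + 145*d
I(o) = 2*o
k(193) - I(-182/(-129)) = (44 + 193² + 145*193) - 2*(-182/(-129)) = (44 + 37249 + 27985) - 2*(-182*(-1/129)) = 65278 - 2*182/129 = 65278 - 1*364/129 = 65278 - 364/129 = 8420498/129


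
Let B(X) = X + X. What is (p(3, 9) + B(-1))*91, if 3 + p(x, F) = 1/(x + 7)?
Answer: -4459/10 ≈ -445.90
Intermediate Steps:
p(x, F) = -3 + 1/(7 + x) (p(x, F) = -3 + 1/(x + 7) = -3 + 1/(7 + x))
B(X) = 2*X
(p(3, 9) + B(-1))*91 = ((-20 - 3*3)/(7 + 3) + 2*(-1))*91 = ((-20 - 9)/10 - 2)*91 = ((⅒)*(-29) - 2)*91 = (-29/10 - 2)*91 = -49/10*91 = -4459/10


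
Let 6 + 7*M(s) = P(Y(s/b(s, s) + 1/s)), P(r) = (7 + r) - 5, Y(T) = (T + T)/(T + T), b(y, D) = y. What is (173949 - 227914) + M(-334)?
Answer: -377758/7 ≈ -53965.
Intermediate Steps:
Y(T) = 1 (Y(T) = (2*T)/((2*T)) = (2*T)*(1/(2*T)) = 1)
P(r) = 2 + r
M(s) = -3/7 (M(s) = -6/7 + (2 + 1)/7 = -6/7 + (⅐)*3 = -6/7 + 3/7 = -3/7)
(173949 - 227914) + M(-334) = (173949 - 227914) - 3/7 = -53965 - 3/7 = -377758/7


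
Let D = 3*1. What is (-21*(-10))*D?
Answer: 630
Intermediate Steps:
D = 3
(-21*(-10))*D = -21*(-10)*3 = 210*3 = 630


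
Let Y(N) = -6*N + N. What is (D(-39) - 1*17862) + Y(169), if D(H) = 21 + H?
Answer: -18725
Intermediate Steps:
Y(N) = -5*N
(D(-39) - 1*17862) + Y(169) = ((21 - 39) - 1*17862) - 5*169 = (-18 - 17862) - 845 = -17880 - 845 = -18725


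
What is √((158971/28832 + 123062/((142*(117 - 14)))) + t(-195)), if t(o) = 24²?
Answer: √1639152774491830606/52712104 ≈ 24.288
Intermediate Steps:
t(o) = 576
√((158971/28832 + 123062/((142*(117 - 14)))) + t(-195)) = √((158971/28832 + 123062/((142*(117 - 14)))) + 576) = √((158971*(1/28832) + 123062/((142*103))) + 576) = √((158971/28832 + 123062/14626) + 576) = √((158971/28832 + 123062*(1/14626)) + 576) = √((158971/28832 + 61531/7313) + 576) = √(2936616715/210848416 + 576) = √(124385304331/210848416) = √1639152774491830606/52712104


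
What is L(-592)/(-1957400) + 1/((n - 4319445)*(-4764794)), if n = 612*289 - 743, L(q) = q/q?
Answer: -493551607967/966078013219974800 ≈ -5.1088e-7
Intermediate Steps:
L(q) = 1
n = 176125 (n = 176868 - 743 = 176125)
L(-592)/(-1957400) + 1/((n - 4319445)*(-4764794)) = 1/(-1957400) + 1/((176125 - 4319445)*(-4764794)) = 1*(-1/1957400) - 1/4764794/(-4143320) = -1/1957400 - 1/4143320*(-1/4764794) = -1/1957400 + 1/19742066276080 = -493551607967/966078013219974800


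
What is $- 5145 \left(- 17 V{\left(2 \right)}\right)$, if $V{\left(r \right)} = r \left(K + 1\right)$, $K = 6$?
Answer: $1224510$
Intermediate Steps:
$V{\left(r \right)} = 7 r$ ($V{\left(r \right)} = r \left(6 + 1\right) = r 7 = 7 r$)
$- 5145 \left(- 17 V{\left(2 \right)}\right) = - 5145 \left(- 17 \cdot 7 \cdot 2\right) = - 5145 \left(\left(-17\right) 14\right) = \left(-5145\right) \left(-238\right) = 1224510$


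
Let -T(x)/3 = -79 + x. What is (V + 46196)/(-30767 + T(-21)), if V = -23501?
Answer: -22695/30467 ≈ -0.74490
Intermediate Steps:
T(x) = 237 - 3*x (T(x) = -3*(-79 + x) = 237 - 3*x)
(V + 46196)/(-30767 + T(-21)) = (-23501 + 46196)/(-30767 + (237 - 3*(-21))) = 22695/(-30767 + (237 + 63)) = 22695/(-30767 + 300) = 22695/(-30467) = 22695*(-1/30467) = -22695/30467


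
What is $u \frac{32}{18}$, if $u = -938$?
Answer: $- \frac{15008}{9} \approx -1667.6$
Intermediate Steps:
$u \frac{32}{18} = - 938 \cdot \frac{32}{18} = - 938 \cdot 32 \cdot \frac{1}{18} = \left(-938\right) \frac{16}{9} = - \frac{15008}{9}$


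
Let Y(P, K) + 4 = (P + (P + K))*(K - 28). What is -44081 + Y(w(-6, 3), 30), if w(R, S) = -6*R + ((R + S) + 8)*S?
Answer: -43821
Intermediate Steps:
w(R, S) = -6*R + S*(8 + R + S) (w(R, S) = -6*R + (8 + R + S)*S = -6*R + S*(8 + R + S))
Y(P, K) = -4 + (-28 + K)*(K + 2*P) (Y(P, K) = -4 + (P + (P + K))*(K - 28) = -4 + (P + (K + P))*(-28 + K) = -4 + (K + 2*P)*(-28 + K) = -4 + (-28 + K)*(K + 2*P))
-44081 + Y(w(-6, 3), 30) = -44081 + (-4 + 30² - 56*(3² - 6*(-6) + 8*3 - 6*3) - 28*30 + 2*30*(3² - 6*(-6) + 8*3 - 6*3)) = -44081 + (-4 + 900 - 56*(9 + 36 + 24 - 18) - 840 + 2*30*(9 + 36 + 24 - 18)) = -44081 + (-4 + 900 - 56*51 - 840 + 2*30*51) = -44081 + (-4 + 900 - 2856 - 840 + 3060) = -44081 + 260 = -43821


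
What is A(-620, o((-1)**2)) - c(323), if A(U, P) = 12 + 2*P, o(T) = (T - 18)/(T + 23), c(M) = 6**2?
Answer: -305/12 ≈ -25.417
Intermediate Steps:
c(M) = 36
o(T) = (-18 + T)/(23 + T)
A(-620, o((-1)**2)) - c(323) = (12 + 2*((-18 + (-1)**2)/(23 + (-1)**2))) - 1*36 = (12 + 2*((-18 + 1)/(23 + 1))) - 36 = (12 + 2*(-17/24)) - 36 = (12 - 17/12) - 36 = 127/12 - 36 = -305/12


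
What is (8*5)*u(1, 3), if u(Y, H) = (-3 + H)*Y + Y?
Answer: 40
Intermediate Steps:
u(Y, H) = Y + Y*(-3 + H) (u(Y, H) = Y*(-3 + H) + Y = Y + Y*(-3 + H))
(8*5)*u(1, 3) = (8*5)*(1*(-2 + 3)) = 40*(1*1) = 40*1 = 40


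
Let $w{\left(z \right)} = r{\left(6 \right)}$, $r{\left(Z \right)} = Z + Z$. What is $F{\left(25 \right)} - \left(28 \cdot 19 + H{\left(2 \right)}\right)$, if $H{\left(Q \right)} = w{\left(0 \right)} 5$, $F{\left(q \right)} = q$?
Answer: $-567$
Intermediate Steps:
$r{\left(Z \right)} = 2 Z$
$w{\left(z \right)} = 12$ ($w{\left(z \right)} = 2 \cdot 6 = 12$)
$H{\left(Q \right)} = 60$ ($H{\left(Q \right)} = 12 \cdot 5 = 60$)
$F{\left(25 \right)} - \left(28 \cdot 19 + H{\left(2 \right)}\right) = 25 - \left(28 \cdot 19 + 60\right) = 25 - \left(532 + 60\right) = 25 - 592 = -567$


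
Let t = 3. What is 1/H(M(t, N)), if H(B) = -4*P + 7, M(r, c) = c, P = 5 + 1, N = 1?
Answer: -1/17 ≈ -0.058824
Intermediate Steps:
P = 6
H(B) = -17 (H(B) = -4*6 + 7 = -24 + 7 = -17)
1/H(M(t, N)) = 1/(-17) = -1/17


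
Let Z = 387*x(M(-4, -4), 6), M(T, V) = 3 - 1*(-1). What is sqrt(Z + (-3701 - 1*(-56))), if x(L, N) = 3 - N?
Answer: 3*I*sqrt(534) ≈ 69.325*I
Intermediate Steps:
M(T, V) = 4 (M(T, V) = 3 + 1 = 4)
Z = -1161 (Z = 387*(3 - 1*6) = 387*(3 - 6) = 387*(-3) = -1161)
sqrt(Z + (-3701 - 1*(-56))) = sqrt(-1161 + (-3701 - 1*(-56))) = sqrt(-1161 + (-3701 + 56)) = sqrt(-1161 - 3645) = sqrt(-4806) = 3*I*sqrt(534)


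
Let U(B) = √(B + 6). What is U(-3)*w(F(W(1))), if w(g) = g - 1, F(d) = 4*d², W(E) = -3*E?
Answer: 35*√3 ≈ 60.622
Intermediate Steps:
U(B) = √(6 + B)
w(g) = -1 + g
U(-3)*w(F(W(1))) = √(6 - 3)*(-1 + 4*(-3*1)²) = √3*(-1 + 4*(-3)²) = √3*(-1 + 4*9) = √3*(-1 + 36) = √3*35 = 35*√3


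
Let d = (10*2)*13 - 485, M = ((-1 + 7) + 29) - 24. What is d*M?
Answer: -2475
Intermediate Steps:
M = 11 (M = (6 + 29) - 24 = 35 - 24 = 11)
d = -225 (d = 20*13 - 485 = 260 - 485 = -225)
d*M = -225*11 = -2475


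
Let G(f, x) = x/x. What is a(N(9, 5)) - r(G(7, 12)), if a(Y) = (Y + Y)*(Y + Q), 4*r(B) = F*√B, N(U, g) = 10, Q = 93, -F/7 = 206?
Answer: 4841/2 ≈ 2420.5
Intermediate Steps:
F = -1442 (F = -7*206 = -1442)
G(f, x) = 1
r(B) = -721*√B/2 (r(B) = (-1442*√B)/4 = -721*√B/2)
a(Y) = 2*Y*(93 + Y) (a(Y) = (Y + Y)*(Y + 93) = (2*Y)*(93 + Y) = 2*Y*(93 + Y))
a(N(9, 5)) - r(G(7, 12)) = 2*10*(93 + 10) - (-721)*√1/2 = 2*10*103 - (-721)/2 = 2060 - 1*(-721/2) = 2060 + 721/2 = 4841/2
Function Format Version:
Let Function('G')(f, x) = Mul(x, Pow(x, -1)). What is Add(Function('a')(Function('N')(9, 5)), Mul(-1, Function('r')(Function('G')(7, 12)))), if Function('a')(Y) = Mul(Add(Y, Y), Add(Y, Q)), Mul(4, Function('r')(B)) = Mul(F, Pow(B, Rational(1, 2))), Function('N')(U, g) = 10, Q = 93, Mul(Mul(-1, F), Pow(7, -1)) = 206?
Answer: Rational(4841, 2) ≈ 2420.5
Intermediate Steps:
F = -1442 (F = Mul(-7, 206) = -1442)
Function('G')(f, x) = 1
Function('r')(B) = Mul(Rational(-721, 2), Pow(B, Rational(1, 2))) (Function('r')(B) = Mul(Rational(1, 4), Mul(-1442, Pow(B, Rational(1, 2)))) = Mul(Rational(-721, 2), Pow(B, Rational(1, 2))))
Function('a')(Y) = Mul(2, Y, Add(93, Y)) (Function('a')(Y) = Mul(Add(Y, Y), Add(Y, 93)) = Mul(Mul(2, Y), Add(93, Y)) = Mul(2, Y, Add(93, Y)))
Add(Function('a')(Function('N')(9, 5)), Mul(-1, Function('r')(Function('G')(7, 12)))) = Add(Mul(2, 10, Add(93, 10)), Mul(-1, Mul(Rational(-721, 2), Pow(1, Rational(1, 2))))) = Add(Mul(2, 10, 103), Mul(-1, Mul(Rational(-721, 2), 1))) = Add(2060, Mul(-1, Rational(-721, 2))) = Add(2060, Rational(721, 2)) = Rational(4841, 2)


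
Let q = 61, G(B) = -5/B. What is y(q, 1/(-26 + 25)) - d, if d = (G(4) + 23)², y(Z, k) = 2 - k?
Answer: -7521/16 ≈ -470.06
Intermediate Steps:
d = 7569/16 (d = (-5/4 + 23)² = (87/4)² = 7569/16 ≈ 473.06)
y(q, 1/(-26 + 25)) - d = (2 - 1/(-26 + 25)) - 1*7569/16 = (2 - 1/(-1)) - 7569/16 = (2 - 1*(-1)) - 7569/16 = (2 + 1) - 7569/16 = 3 - 7569/16 = -7521/16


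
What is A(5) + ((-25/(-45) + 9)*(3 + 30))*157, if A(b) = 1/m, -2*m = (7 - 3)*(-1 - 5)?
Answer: 594089/12 ≈ 49507.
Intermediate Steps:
m = 12 (m = -(7 - 3)*(-1 - 5)/2 = -2*(-6) = -1/2*(-24) = 12)
A(b) = 1/12
A(5) + ((-25/(-45) + 9)*(3 + 30))*157 = 1/12 + ((-25/(-45) + 9)*(3 + 30))*157 = 1/12 + ((-25*(-1/45) + 9)*33)*157 = 1/12 + ((5/9 + 9)*33)*157 = 1/12 + ((86/9)*33)*157 = 1/12 + (946/3)*157 = 1/12 + 148522/3 = 594089/12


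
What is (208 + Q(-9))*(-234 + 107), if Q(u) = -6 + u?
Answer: -24511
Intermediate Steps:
(208 + Q(-9))*(-234 + 107) = (208 + (-6 - 9))*(-234 + 107) = (208 - 15)*(-127) = 193*(-127) = -24511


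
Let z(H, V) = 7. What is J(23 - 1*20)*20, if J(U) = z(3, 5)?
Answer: 140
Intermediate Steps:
J(U) = 7
J(23 - 1*20)*20 = 7*20 = 140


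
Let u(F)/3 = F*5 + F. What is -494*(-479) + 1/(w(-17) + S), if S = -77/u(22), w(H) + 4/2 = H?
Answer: 163508530/691 ≈ 2.3663e+5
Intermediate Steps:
w(H) = -2 + H
u(F) = 18*F (u(F) = 3*(F*5 + F) = 3*(5*F + F) = 3*(6*F) = 18*F)
S = -7/36 (S = -77/(18*22) = -77/396 = -77*1/396 = -7/36 ≈ -0.19444)
-494*(-479) + 1/(w(-17) + S) = -494*(-479) + 1/((-2 - 17) - 7/36) = 236626 + 1/(-19 - 7/36) = 236626 + 1/(-691/36) = 236626 - 36/691 = 163508530/691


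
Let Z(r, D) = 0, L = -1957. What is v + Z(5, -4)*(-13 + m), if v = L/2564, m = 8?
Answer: -1957/2564 ≈ -0.76326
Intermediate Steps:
v = -1957/2564 ≈ -0.76326
v + Z(5, -4)*(-13 + m) = -1957/2564 + 0*(-13 + 8) = -1957/2564 + 0*(-5) = -1957/2564 + 0 = -1957/2564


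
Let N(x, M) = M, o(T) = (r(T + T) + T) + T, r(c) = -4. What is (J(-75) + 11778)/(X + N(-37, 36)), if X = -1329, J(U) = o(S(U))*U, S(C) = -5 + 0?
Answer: -4276/431 ≈ -9.9211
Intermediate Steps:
S(C) = -5
o(T) = -4 + 2*T (o(T) = (-4 + T) + T = -4 + 2*T)
J(U) = -14*U (J(U) = (-4 + 2*(-5))*U = (-4 - 10)*U = -14*U)
(J(-75) + 11778)/(X + N(-37, 36)) = (-14*(-75) + 11778)/(-1329 + 36) = (1050 + 11778)/(-1293) = 12828*(-1/1293) = -4276/431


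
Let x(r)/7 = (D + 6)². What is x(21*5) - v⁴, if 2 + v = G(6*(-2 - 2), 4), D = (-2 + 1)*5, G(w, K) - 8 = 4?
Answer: -9993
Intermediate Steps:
G(w, K) = 12 (G(w, K) = 8 + 4 = 12)
D = -5 (D = -1*5 = -5)
v = 10 (v = -2 + 12 = 10)
x(r) = 7 (x(r) = 7*(-5 + 6)² = 7*1² = 7*1 = 7)
x(21*5) - v⁴ = 7 - 1*10⁴ = 7 - 1*10000 = 7 - 10000 = -9993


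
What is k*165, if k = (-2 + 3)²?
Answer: 165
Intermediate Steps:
k = 1 (k = 1² = 1)
k*165 = 1*165 = 165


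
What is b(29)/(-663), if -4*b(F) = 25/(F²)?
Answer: 25/2230332 ≈ 1.1209e-5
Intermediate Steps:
b(F) = -25/(4*F²) (b(F) = -25/(4*(F²)) = -25/(4*F²))
b(29)/(-663) = -25/4/29²/(-663) = -25/4*1/841*(-1/663) = -25/3364*(-1/663) = 25/2230332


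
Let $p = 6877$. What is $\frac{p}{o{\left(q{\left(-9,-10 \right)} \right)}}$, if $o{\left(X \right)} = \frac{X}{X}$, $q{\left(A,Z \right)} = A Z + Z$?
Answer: $6877$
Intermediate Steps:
$q{\left(A,Z \right)} = Z + A Z$
$o{\left(X \right)} = 1$
$\frac{p}{o{\left(q{\left(-9,-10 \right)} \right)}} = \frac{6877}{1} = 6877 \cdot 1 = 6877$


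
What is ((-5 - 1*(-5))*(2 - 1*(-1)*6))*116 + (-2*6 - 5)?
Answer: -17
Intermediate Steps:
((-5 - 1*(-5))*(2 - 1*(-1)*6))*116 + (-2*6 - 5) = ((-5 + 5)*(2 + 1*6))*116 + (-12 - 5) = (0*(2 + 6))*116 - 17 = (0*8)*116 - 17 = 0*116 - 17 = 0 - 17 = -17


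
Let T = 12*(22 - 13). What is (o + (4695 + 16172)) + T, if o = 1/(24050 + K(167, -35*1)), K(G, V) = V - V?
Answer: 504448751/24050 ≈ 20975.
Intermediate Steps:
K(G, V) = 0
o = 1/24050 (o = 1/(24050 + 0) = 1/24050 ≈ 4.1580e-5)
T = 108 (T = 12*9 = 108)
(o + (4695 + 16172)) + T = (1/24050 + (4695 + 16172)) + 108 = (1/24050 + 20867) + 108 = 501851351/24050 + 108 = 504448751/24050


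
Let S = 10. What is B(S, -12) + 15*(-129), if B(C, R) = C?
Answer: -1925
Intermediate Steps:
B(S, -12) + 15*(-129) = 10 + 15*(-129) = 10 - 1935 = -1925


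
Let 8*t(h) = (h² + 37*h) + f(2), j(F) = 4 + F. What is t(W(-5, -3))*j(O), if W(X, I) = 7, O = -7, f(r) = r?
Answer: -465/4 ≈ -116.25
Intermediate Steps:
t(h) = ¼ + h²/8 + 37*h/8 (t(h) = ((h² + 37*h) + 2)/8 = (2 + h² + 37*h)/8 = ¼ + h²/8 + 37*h/8)
t(W(-5, -3))*j(O) = (¼ + (⅛)*7² + (37/8)*7)*(4 - 7) = (¼ + (⅛)*49 + 259/8)*(-3) = (¼ + 49/8 + 259/8)*(-3) = (155/4)*(-3) = -465/4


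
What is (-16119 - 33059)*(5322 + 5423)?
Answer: -528417610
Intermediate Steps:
(-16119 - 33059)*(5322 + 5423) = -49178*10745 = -528417610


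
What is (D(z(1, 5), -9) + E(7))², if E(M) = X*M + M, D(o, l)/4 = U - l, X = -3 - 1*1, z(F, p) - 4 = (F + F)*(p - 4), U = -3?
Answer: 9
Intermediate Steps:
z(F, p) = 4 + 2*F*(-4 + p) (z(F, p) = 4 + (F + F)*(p - 4) = 4 + (2*F)*(-4 + p) = 4 + 2*F*(-4 + p))
X = -4 (X = -3 - 1 = -4)
D(o, l) = -12 - 4*l (D(o, l) = 4*(-3 - l) = -12 - 4*l)
E(M) = -3*M (E(M) = -4*M + M = -3*M)
(D(z(1, 5), -9) + E(7))² = ((-12 - 4*(-9)) - 3*7)² = ((-12 + 36) - 21)² = (24 - 21)² = 3² = 9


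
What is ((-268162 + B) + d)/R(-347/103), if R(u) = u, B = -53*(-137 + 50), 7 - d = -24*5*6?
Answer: 27070872/347 ≈ 78014.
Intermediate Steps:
d = 727 (d = 7 - (-24*5)*6 = 7 - (-120)*6 = 7 - 1*(-720) = 7 + 720 = 727)
B = 4611 (B = -53*(-87) = 4611)
((-268162 + B) + d)/R(-347/103) = ((-268162 + 4611) + 727)/((-347/103)) = (-263551 + 727)/((-347*1/103)) = -262824/(-347/103) = -262824*(-103/347) = 27070872/347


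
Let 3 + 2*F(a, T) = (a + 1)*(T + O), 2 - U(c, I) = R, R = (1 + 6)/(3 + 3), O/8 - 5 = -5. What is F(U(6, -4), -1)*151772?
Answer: -1100347/3 ≈ -3.6678e+5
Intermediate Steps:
O = 0 (O = 40 + 8*(-5) = 40 - 40 = 0)
R = 7/6 ≈ 1.1667
U(c, I) = ⅚ (U(c, I) = 2 - 1*7/6 = 2 - 7/6 = ⅚)
F(a, T) = -3/2 + T*(1 + a)/2 (F(a, T) = -3/2 + ((a + 1)*(T + 0))/2 = -3/2 + ((1 + a)*T)/2 = -3/2 + (T*(1 + a))/2 = -3/2 + T*(1 + a)/2)
F(U(6, -4), -1)*151772 = (-3/2 + (½)*(-1) + (½)*(-1)*(⅚))*151772 = (-3/2 - ½ - 5/12)*151772 = -29/12*151772 = -1100347/3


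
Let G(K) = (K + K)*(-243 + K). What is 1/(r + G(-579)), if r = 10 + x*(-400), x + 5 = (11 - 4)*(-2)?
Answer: 1/959486 ≈ 1.0422e-6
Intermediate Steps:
x = -19 (x = -5 + (11 - 4)*(-2) = -5 + 7*(-2) = -5 - 14 = -19)
r = 7610 (r = 10 - 19*(-400) = 10 + 7600 = 7610)
G(K) = 2*K*(-243 + K) (G(K) = (2*K)*(-243 + K) = 2*K*(-243 + K))
1/(r + G(-579)) = 1/(7610 + 2*(-579)*(-243 - 579)) = 1/(7610 + 2*(-579)*(-822)) = 1/(7610 + 951876) = 1/959486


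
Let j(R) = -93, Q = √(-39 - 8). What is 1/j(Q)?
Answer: -1/93 ≈ -0.010753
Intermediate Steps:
Q = I*√47 (Q = √(-47) = I*√47 ≈ 6.8557*I)
1/j(Q) = 1/(-93) = -1/93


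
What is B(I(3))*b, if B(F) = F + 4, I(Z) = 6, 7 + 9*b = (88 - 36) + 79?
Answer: 1240/9 ≈ 137.78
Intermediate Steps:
b = 124/9 (b = -7/9 + ((88 - 36) + 79)/9 = -7/9 + (52 + 79)/9 = -7/9 + (1/9)*131 = -7/9 + 131/9 = 124/9 ≈ 13.778)
B(F) = 4 + F
B(I(3))*b = (4 + 6)*(124/9) = 10*(124/9) = 1240/9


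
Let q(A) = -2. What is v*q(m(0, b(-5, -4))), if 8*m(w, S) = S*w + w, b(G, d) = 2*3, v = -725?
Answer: 1450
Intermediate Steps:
b(G, d) = 6
m(w, S) = w/8 + S*w/8 (m(w, S) = (S*w + w)/8 = (w + S*w)/8 = w/8 + S*w/8)
v*q(m(0, b(-5, -4))) = -725*(-2) = 1450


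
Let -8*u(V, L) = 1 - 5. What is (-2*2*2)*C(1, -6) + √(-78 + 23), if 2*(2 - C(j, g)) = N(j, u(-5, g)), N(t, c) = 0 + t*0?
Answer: -16 + I*√55 ≈ -16.0 + 7.4162*I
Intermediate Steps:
u(V, L) = ½ (u(V, L) = -(1 - 5)/8 = -⅛*(-4) = ½)
N(t, c) = 0 (N(t, c) = 0 + 0 = 0)
C(j, g) = 2 (C(j, g) = 2 - ½*0 = 2 + 0 = 2)
(-2*2*2)*C(1, -6) + √(-78 + 23) = (-2*2*2)*2 + √(-78 + 23) = -4*2*2 + √(-55) = -8*2 + I*√55 = -16 + I*√55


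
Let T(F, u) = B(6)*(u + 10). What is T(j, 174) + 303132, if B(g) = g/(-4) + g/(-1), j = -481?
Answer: 301752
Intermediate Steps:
B(g) = -5*g/4 (B(g) = g*(-¼) + g*(-1) = -g/4 - g = -5*g/4)
T(F, u) = -75 - 15*u/2 (T(F, u) = (-5/4*6)*(u + 10) = -15*(10 + u)/2 = -75 - 15*u/2)
T(j, 174) + 303132 = (-75 - 15/2*174) + 303132 = (-75 - 1305) + 303132 = -1380 + 303132 = 301752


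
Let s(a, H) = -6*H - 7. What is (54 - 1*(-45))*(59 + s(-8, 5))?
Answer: 2178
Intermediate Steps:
s(a, H) = -7 - 6*H
(54 - 1*(-45))*(59 + s(-8, 5)) = (54 - 1*(-45))*(59 + (-7 - 6*5)) = (54 + 45)*(59 + (-7 - 30)) = 99*(59 - 37) = 99*22 = 2178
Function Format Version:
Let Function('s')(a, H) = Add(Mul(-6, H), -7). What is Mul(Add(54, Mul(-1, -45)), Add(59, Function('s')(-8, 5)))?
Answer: 2178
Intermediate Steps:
Function('s')(a, H) = Add(-7, Mul(-6, H))
Mul(Add(54, Mul(-1, -45)), Add(59, Function('s')(-8, 5))) = Mul(Add(54, Mul(-1, -45)), Add(59, Add(-7, Mul(-6, 5)))) = Mul(Add(54, 45), Add(59, Add(-7, -30))) = Mul(99, Add(59, -37)) = Mul(99, 22) = 2178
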